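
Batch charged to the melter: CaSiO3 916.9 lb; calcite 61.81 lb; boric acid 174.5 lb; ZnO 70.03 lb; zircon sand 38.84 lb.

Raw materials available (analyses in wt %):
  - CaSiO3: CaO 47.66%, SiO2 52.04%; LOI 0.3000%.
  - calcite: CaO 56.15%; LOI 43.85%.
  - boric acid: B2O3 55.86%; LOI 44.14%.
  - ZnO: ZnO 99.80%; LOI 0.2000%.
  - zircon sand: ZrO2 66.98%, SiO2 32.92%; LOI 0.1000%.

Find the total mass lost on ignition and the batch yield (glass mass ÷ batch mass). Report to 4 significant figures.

LOI loss = 107.1 lb; glass = 1155 lb; yield = 91.52%

All internal work runs at full float precision from first step to last — working values are shown, rounded to four significant digits, in the working. Exactly one rounding is applied to each reported figure; derived quantities are computed from the weighed amounts for 1155 lb of glass in full precision (the five compositions, ignition loss, the totals, glass mass, yield), precisely as stated by the problem or the answer.
LOI of each material in turn:
  CaSiO3: 916.9 × 0.003000 = 2.751 lb
  calcite: 61.81 × 0.4385 = 27.10 lb
  boric acid: 174.5 × 0.4414 = 77.02 lb
  ZnO: 70.03 × 0.002000 = 0.1401 lb
  zircon sand: 38.84 × 0.001000 = 0.03884 lb
Total LOI = 107.1 lb
Glass = batch − LOI = 1262 − 107.1 = 1155 lb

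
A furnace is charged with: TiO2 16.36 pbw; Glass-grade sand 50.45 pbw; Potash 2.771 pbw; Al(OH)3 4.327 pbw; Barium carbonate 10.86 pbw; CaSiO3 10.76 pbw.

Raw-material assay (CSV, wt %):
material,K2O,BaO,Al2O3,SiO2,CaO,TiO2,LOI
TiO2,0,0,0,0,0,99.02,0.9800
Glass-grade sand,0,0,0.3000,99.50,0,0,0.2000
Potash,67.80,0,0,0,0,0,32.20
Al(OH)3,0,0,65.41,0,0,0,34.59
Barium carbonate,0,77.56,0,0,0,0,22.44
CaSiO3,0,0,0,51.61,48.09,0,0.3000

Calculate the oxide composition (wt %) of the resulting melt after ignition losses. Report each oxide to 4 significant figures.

Glass mass = 90.41 pbw (batch 95.53 − LOI 5.119).
Composition: K2O 2.078%, BaO 9.317%, Al2O3 3.298%, SiO2 61.67%, CaO 5.723%, TiO2 17.92%

Each numeric step keeps full float precision from start to finish; mid-chain values are displayed rounded off to 4 significant digits across the worked steps — a single rounding produces every reported result. All derived quantities, including ignition loss, yield, net glass mass, six oxide percentages, the totals, are computed using the weight values for 90.41 pbw of glass in full float precision as written in problem or answer.
Mass of each oxide from the mix:
  K2O: 2.771·0.6780 = 1.879 pbw
  BaO: 10.86·0.7756 = 8.423 pbw
  Al2O3: 50.45·0.003000 + 4.327·0.6541 = 2.982 pbw
  SiO2: 50.45·0.9950 + 10.76·0.5161 = 55.75 pbw
  CaO: 10.76·0.4809 = 5.174 pbw
  TiO2: 16.36·0.9902 = 16.20 pbw
LOI: 16.36·0.009800 + 50.45·0.002000 + 2.771·0.3220 + 4.327·0.3459 + 10.86·0.2244 + 10.76·0.003000 = 5.119 pbw
Resulting glass, batch − LOI: 95.53 − 5.119 = 90.41 pbw (consistent with Σ oxide mass)
each wt % is 100 × oxide ÷ glass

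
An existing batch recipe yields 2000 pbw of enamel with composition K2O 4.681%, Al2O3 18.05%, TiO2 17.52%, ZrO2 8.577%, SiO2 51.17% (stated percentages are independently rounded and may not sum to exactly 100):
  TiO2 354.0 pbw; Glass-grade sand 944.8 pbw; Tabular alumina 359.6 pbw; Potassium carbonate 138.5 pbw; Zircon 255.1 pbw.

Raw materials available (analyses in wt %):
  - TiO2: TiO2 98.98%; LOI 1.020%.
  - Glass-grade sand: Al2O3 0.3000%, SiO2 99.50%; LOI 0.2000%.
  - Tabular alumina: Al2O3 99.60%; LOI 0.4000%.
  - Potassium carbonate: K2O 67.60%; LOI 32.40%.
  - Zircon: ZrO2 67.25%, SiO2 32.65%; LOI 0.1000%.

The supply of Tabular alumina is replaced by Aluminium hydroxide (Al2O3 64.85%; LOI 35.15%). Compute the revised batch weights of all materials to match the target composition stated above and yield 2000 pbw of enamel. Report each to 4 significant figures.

Each numeric step runs at full precision at each step — intermediates are displayed rounded to 4 significant figures on the page. Each reported value is rounded a single time; derived quantities, including yield, the five compositions, LOI, net glass mass, totals, are rebuilt starting from the weights at 2000 pbw of glass in full float precision, as written in the problem or answer text.
Target oxide masses per 2000 pbw enamel:
  K2O: 4.681% × 2000 = 93.62 pbw
  Al2O3: 18.05% × 2000 = 361.0 pbw
  TiO2: 17.52% × 2000 = 350.4 pbw
  ZrO2: 8.577% × 2000 = 171.5 pbw
  SiO2: 51.17% × 2000 = 1023 pbw
Per-oxide balance check from the weights as reported, relative to the basis at hand (every target is met by its sum within answer rounding):
  K2O: 138.5·0.6760 = 93.63 pbw (target 93.62 pbw)
  Al2O3: 944.8·0.003000 + 552.3·0.6485 = 361.0 pbw (target 361.0 pbw)
  TiO2: 354.0·0.9898 = 350.4 pbw (target 350.4 pbw)
  ZrO2: 255.1·0.6725 = 171.6 pbw (target 171.5 pbw)
  SiO2: 944.8·0.9950 + 255.1·0.3265 = 1023 pbw (target 1023 pbw)
Glass-mass closure: batch Σ − ignition loss = 2000 pbw (targets for the oxides total 2000 pbw; stated basis 2000 pbw — any gap is answer rounding).
Batch grand total — Σ batch = 2245 pbw; loss to ignition Σ batch·LOI = 244.8 pbw; yield = glass ÷ total batch = 89.10%.

Revised batch per 2000 pbw enamel:
  TiO2: 354.0 pbw
  Glass-grade sand: 944.8 pbw
  Aluminium hydroxide: 552.3 pbw
  Potassium carbonate: 138.5 pbw
  Zircon: 255.1 pbw
Total batch = 2245 pbw; LOI loss = 244.8 pbw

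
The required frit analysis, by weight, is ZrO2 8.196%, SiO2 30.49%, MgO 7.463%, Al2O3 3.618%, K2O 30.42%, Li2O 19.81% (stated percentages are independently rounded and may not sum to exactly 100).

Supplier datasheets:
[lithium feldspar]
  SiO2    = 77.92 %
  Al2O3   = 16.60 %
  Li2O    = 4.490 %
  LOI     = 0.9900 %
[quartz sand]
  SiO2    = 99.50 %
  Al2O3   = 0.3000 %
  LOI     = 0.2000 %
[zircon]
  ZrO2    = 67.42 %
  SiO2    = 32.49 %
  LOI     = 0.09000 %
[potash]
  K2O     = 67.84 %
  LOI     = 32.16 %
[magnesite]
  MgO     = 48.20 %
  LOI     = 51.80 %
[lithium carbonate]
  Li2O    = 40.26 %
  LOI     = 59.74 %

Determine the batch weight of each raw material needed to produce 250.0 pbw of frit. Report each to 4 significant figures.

Batch per 250.0 pbw frit:
  lithium feldspar: 54.05 pbw
  quartz sand: 24.36 pbw
  zircon: 30.39 pbw
  potash: 112.1 pbw
  magnesite: 38.71 pbw
  lithium carbonate: 117.0 pbw
Total batch = 376.6 pbw; LOI loss = 126.6 pbw; yield = 66.38%

Every computation runs at full float precision through the solve. Working values appear, rounded to 4 significant digits, between the steps; a single rounding completes each reported number. The derived quantities are carried from the weighed amounts at 250.0 pbw of glass at exact precision (LOI, the yield, the six compositions, glass mass, the totals), exactly as shown in question or answer.
Target oxide masses per 250.0 pbw frit:
  ZrO2: 8.196% × 250.0 = 20.49 pbw
  SiO2: 30.49% × 250.0 = 76.22 pbw
  MgO: 7.463% × 250.0 = 18.66 pbw
  Al2O3: 3.618% × 250.0 = 9.045 pbw
  K2O: 30.42% × 250.0 = 76.05 pbw
  Li2O: 19.81% × 250.0 = 49.52 pbw
Checking each oxide sum per the reported batch figures, at the basis given (oxide sums agree with the targets given rounding of the digits):
  ZrO2: 30.39·0.6742 = 20.49 pbw (target 20.49 pbw)
  SiO2: 54.05·0.7792 + 24.36·0.9950 + 30.39·0.3249 = 76.23 pbw (target 76.22 pbw)
  MgO: 38.71·0.4820 = 18.66 pbw (target 18.66 pbw)
  Al2O3: 54.05·0.1660 + 24.36·0.003000 = 9.045 pbw (target 9.045 pbw)
  K2O: 112.1·0.6784 = 76.05 pbw (target 76.05 pbw)
  Li2O: 54.05·0.04490 + 117.0·0.4026 = 49.53 pbw (target 49.52 pbw)
Glass-mass sanity pass: net batch after ignition = 250.0 pbw (oxide target masses add up to 250.0 pbw; the stated basis being 250.0 pbw — a pure rounding effect).
Batch grand total — Σ batch = 376.6 pbw; LOI loss = Σ batch·LOI = 126.6 pbw; yield = glass ÷ total batch = 66.38%.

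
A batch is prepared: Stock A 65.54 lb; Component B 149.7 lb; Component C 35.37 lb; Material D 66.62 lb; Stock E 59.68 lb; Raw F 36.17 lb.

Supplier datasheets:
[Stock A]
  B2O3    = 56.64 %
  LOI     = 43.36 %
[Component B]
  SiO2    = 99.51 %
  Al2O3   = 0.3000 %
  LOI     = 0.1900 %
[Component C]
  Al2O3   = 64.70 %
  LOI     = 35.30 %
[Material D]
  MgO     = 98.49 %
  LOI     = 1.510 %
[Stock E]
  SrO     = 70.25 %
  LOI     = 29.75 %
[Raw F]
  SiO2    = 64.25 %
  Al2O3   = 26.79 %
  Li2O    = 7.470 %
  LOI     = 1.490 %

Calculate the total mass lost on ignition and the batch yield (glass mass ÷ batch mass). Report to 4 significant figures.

LOI loss = 60.49 lb; glass = 352.6 lb; yield = 85.36%

All arithmetic carries full precision from first step to last. In-progress results are shown rounded to 4 significant figures on the page; a single rounding completes each reported number; the derived quantities, which include ignition loss, glass mass, the totals, the six compositions, the yield, are re-derived in full float precision, as given in either problem or answer, using the weight values per 352.6 lb of glass.
Each material's LOI contribution:
  Stock A: 65.54 × 0.4336 = 28.42 lb
  Component B: 149.7 × 0.001900 = 0.2844 lb
  Component C: 35.37 × 0.3530 = 12.49 lb
  Material D: 66.62 × 0.01510 = 1.006 lb
  Stock E: 59.68 × 0.2975 = 17.75 lb
  Raw F: 36.17 × 0.01490 = 0.5389 lb
Total LOI = 60.49 lb
Glass = batch − LOI = 413.1 − 60.49 = 352.6 lb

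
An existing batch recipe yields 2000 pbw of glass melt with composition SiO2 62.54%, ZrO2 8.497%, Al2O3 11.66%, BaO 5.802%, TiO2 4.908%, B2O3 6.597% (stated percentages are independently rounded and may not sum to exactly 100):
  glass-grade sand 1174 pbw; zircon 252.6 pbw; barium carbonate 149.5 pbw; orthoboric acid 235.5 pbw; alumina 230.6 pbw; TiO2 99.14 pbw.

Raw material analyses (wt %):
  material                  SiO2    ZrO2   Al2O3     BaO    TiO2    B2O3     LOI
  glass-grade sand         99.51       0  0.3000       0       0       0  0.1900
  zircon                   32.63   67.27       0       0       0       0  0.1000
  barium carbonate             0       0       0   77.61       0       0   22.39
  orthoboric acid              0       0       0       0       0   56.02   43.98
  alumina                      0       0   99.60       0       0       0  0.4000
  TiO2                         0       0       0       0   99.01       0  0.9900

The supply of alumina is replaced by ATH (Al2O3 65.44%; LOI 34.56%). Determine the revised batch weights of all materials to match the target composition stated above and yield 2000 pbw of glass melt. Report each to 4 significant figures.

Revised batch per 2000 pbw glass melt:
  glass-grade sand: 1174 pbw
  zircon: 252.6 pbw
  barium carbonate: 149.5 pbw
  orthoboric acid: 235.5 pbw
  ATH: 351.0 pbw
  TiO2: 99.14 pbw
Total batch = 2262 pbw; LOI loss = 261.8 pbw

In-progress results are displayed rounded off to 4 significant figures in the working; all internal work maintains full precision through every step — each reported value is rounded only once; all derived quantities (LOI, the six compositions, glass mass, the yield, the totals) are computed from the weighed amounts for 2000 pbw of glass at exact precision, exactly as shown in the question or the answer.
The oxide mass targets at 2000 pbw glass melt:
  SiO2: 62.54% × 2000 = 1251 pbw
  ZrO2: 8.497% × 2000 = 169.9 pbw
  Al2O3: 11.66% × 2000 = 233.2 pbw
  BaO: 5.802% × 2000 = 116.0 pbw
  TiO2: 4.908% × 2000 = 98.16 pbw
  B2O3: 6.597% × 2000 = 131.9 pbw
Balance tally, oxide-wise, from the weights as reported, for the quoted basis mass (delivered sums recover each target once rounding is allowed for):
  SiO2: 1174·0.9951 + 252.6·0.3263 = 1251 pbw (target 1251 pbw)
  ZrO2: 252.6·0.6727 = 169.9 pbw (target 169.9 pbw)
  Al2O3: 1174·0.003000 + 351.0·0.6544 = 233.2 pbw (target 233.2 pbw)
  BaO: 149.5·0.7761 = 116.0 pbw (target 116.0 pbw)
  TiO2: 99.14·0.9901 = 98.16 pbw (target 98.16 pbw)
  B2O3: 235.5·0.5602 = 131.9 pbw (target 131.9 pbw)
Consistency of the glass mass: total batch − LOI = 2000 pbw (the targets, summed, come to 2000 pbw; versus the stated basis of 2000 pbw — rounding explains the deltas).
Summing the batch: Σ batch = 2262 pbw; LOI removed, Σ of batch·LOI: 261.8 pbw; yield, glass over the total, = 88.42%.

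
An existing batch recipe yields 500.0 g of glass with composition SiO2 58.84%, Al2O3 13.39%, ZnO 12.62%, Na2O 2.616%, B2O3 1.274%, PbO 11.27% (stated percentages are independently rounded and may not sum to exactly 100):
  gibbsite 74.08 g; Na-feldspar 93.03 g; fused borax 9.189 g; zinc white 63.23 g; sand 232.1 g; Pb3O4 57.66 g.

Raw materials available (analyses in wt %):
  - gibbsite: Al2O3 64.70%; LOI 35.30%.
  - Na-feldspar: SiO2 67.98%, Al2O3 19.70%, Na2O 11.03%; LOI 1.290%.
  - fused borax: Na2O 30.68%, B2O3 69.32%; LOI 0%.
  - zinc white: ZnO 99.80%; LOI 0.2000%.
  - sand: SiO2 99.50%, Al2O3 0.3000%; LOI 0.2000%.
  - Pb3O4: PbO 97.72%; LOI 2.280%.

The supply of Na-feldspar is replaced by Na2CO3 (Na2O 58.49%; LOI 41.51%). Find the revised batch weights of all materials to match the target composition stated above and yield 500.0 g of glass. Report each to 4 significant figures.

Revised batch per 500.0 g glass:
  gibbsite: 102.1 g
  Na2CO3: 17.54 g
  fused borax: 9.189 g
  zinc white: 63.23 g
  sand: 295.7 g
  Pb3O4: 57.66 g
Total batch = 545.4 g; LOI loss = 45.35 g

Intermediates are printed rounded off to 4 significant digits as written. The working math carries exact precision in all steps; each reported value undergoes a single rounding. Derived quantities, which include ignition loss, glass mass, totals, six oxide percentages, the yield, are rebuilt at exact precision, precisely as stated by the problem or the answer, starting from the weights for 500.0 g of glass.
Target masses of each oxide per 500.0 g glass:
  SiO2: 58.84% × 500.0 = 294.2 g
  Al2O3: 13.39% × 500.0 = 66.95 g
  ZnO: 12.62% × 500.0 = 63.10 g
  Na2O: 2.616% × 500.0 = 13.08 g
  B2O3: 1.274% × 500.0 = 6.370 g
  PbO: 11.27% × 500.0 = 56.35 g
Mass-balance tally per oxide given the weights on record, against the basis in use (each sum matches its target mass inside rounding margins):
  SiO2: 295.7·0.9950 = 294.2 g (target 294.2 g)
  Al2O3: 102.1·0.6470 + 295.7·0.003000 = 66.95 g (target 66.95 g)
  ZnO: 63.23·0.9980 = 63.10 g (target 63.10 g)
  Na2O: 17.54·0.5849 + 9.189·0.3068 = 13.08 g (target 13.08 g)
  B2O3: 9.189·0.6932 = 6.370 g (target 6.370 g)
  PbO: 57.66·0.9772 = 56.35 g (target 56.35 g)
The glass-mass cross-check: net batch after ignition = 500.1 g (oxide target masses add up to 500.0 g; with the basis standing at 500.0 g — deltas are rounding alone).
Adding the batch up: Σ batch = 545.4 g; the LOI term Σ batch·LOI equals 45.35 g; glass ÷ batch gives a yield of 91.68%.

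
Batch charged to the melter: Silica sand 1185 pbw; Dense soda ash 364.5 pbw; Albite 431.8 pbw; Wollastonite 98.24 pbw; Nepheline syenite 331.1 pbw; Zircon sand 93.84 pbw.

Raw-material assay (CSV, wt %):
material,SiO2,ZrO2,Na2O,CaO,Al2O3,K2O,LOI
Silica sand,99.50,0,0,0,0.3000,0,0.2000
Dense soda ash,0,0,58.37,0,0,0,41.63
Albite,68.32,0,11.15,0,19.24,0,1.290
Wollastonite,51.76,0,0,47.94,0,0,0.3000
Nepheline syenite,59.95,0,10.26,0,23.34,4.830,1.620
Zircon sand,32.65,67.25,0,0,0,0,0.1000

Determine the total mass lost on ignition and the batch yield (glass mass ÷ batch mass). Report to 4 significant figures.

Values along the way appear rounded to 4 significant digits across the worked steps — every computation runs at full float precision through every step. Every reported figure undergoes a single rounding; all derived quantities are carried at full float precision (the yield, the totals, the six compositions, glass mass, LOI) from the weighed amounts at 2339 pbw of glass as they appear in the problem or answer text.
Per-material ignition loss:
  Silica sand: 1185 × 0.002000 = 2.370 pbw
  Dense soda ash: 364.5 × 0.4163 = 151.7 pbw
  Albite: 431.8 × 0.01290 = 5.570 pbw
  Wollastonite: 98.24 × 0.003000 = 0.2947 pbw
  Nepheline syenite: 331.1 × 0.01620 = 5.364 pbw
  Zircon sand: 93.84 × 0.001000 = 0.09384 pbw
Total LOI = 165.4 pbw
Glass = batch − LOI = 2504 − 165.4 = 2339 pbw

LOI loss = 165.4 pbw; glass = 2339 pbw; yield = 93.39%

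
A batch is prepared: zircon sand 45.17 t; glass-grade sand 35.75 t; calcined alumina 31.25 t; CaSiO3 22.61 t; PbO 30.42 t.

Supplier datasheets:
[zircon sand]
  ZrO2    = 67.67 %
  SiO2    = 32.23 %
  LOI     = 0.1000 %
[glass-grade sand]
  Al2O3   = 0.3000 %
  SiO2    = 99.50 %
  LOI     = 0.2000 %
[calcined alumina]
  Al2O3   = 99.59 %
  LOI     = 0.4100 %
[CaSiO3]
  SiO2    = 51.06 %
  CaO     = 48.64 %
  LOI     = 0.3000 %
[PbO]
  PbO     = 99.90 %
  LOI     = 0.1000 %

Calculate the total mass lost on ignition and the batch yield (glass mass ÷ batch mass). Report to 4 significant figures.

Full float precision is kept end to end — mid-chain values are shown, rounded to 4 significant figures, in the printout; every reported figure is rounded just once — derived quantities, including the totals, glass mass, five oxide percentages, LOI, the yield, are carried from the batch weights at 164.9 t of glass in full float precision precisely as stated by question or answer.
Ignition loss by material:
  zircon sand: 45.17 × 0.001000 = 0.04517 t
  glass-grade sand: 35.75 × 0.002000 = 0.07150 t
  calcined alumina: 31.25 × 0.004100 = 0.1281 t
  CaSiO3: 22.61 × 0.003000 = 0.06783 t
  PbO: 30.42 × 0.001000 = 0.03042 t
Total LOI = 0.3430 t
Glass = batch − LOI = 165.2 − 0.3430 = 164.9 t

LOI loss = 0.3430 t; glass = 164.9 t; yield = 99.79%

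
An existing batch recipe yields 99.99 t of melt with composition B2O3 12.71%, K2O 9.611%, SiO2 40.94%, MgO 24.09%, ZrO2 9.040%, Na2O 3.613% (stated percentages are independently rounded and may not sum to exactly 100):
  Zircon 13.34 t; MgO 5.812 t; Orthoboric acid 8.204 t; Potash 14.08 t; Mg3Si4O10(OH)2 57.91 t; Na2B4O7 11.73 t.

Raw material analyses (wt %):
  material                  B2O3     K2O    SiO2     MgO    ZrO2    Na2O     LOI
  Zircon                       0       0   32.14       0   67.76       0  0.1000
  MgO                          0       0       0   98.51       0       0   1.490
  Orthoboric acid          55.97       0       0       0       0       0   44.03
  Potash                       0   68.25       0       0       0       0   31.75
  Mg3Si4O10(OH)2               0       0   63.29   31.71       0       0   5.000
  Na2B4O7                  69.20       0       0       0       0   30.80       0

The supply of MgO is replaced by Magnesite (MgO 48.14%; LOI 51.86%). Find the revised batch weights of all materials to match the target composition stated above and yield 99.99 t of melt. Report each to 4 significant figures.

Revised batch per 99.99 t melt:
  Zircon: 13.34 t
  Magnesite: 11.89 t
  Orthoboric acid: 8.204 t
  Potash: 14.08 t
  Mg3Si4O10(OH)2: 57.91 t
  Na2B4O7: 11.73 t
Total batch = 117.2 t; LOI loss = 17.16 t

Mid-chain values are displayed, with 4-significant-figure rounding, within the worked lines. The working math maintains full float precision at all times; every reported figure carries a single rounding. All derived quantities (ignition loss, glass mass, yield, totals, the six compositions) are carried at full float precision using the weight values on 99.99 t of glass precisely as stated by the question or the answer.
Per-oxide target masses for 99.99 t melt:
  B2O3: 12.71% × 99.99 = 12.71 t
  K2O: 9.611% × 99.99 = 9.610 t
  SiO2: 40.94% × 99.99 = 40.94 t
  MgO: 24.09% × 99.99 = 24.09 t
  ZrO2: 9.040% × 99.99 = 9.039 t
  Na2O: 3.613% × 99.99 = 3.613 t
Balance tally, oxide-wise, from the weights as reported, under the basis named above (summed amounts equal target values within answer rounding):
  B2O3: 8.204·0.5597 + 11.73·0.6920 = 12.71 t (target 12.71 t)
  K2O: 14.08·0.6825 = 9.610 t (target 9.610 t)
  SiO2: 13.34·0.3214 + 57.91·0.6329 = 40.94 t (target 40.94 t)
  MgO: 11.89·0.4814 + 57.91·0.3171 = 24.09 t (target 24.09 t)
  ZrO2: 13.34·0.6776 = 9.039 t (target 9.039 t)
  Na2O: 11.73·0.3080 = 3.613 t (target 3.613 t)
Auditing the glass mass value: total batch − LOI = 100.0 t (targets for the oxides total 99.99 t; basis as stated: 99.99 t — differing by rounding only).
Total batch = Σ batch = 117.2 t; loss to ignition Σ batch·LOI = 17.16 t; yield, glass over the total, = 85.35%.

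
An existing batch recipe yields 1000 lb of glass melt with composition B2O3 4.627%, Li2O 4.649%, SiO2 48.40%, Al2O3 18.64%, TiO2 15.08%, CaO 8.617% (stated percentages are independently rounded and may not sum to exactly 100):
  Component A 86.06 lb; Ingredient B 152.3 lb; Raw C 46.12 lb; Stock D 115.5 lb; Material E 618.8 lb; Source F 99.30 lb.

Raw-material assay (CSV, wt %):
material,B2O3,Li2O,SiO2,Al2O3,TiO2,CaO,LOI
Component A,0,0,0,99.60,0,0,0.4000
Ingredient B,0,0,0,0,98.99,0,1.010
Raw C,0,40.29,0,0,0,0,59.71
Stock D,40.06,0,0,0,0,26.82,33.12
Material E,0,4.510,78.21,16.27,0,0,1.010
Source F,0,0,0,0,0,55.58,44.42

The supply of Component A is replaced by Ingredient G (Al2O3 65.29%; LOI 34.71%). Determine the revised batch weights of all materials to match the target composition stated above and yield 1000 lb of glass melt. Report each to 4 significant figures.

Revised batch per 1000 lb glass melt:
  Ingredient G: 131.3 lb
  Ingredient B: 152.3 lb
  Raw C: 46.12 lb
  Stock D: 115.5 lb
  Material E: 618.8 lb
  Source F: 99.30 lb
Total batch = 1163 lb; LOI loss = 163.3 lb

Rounding to 4 significant figures extends to each in-between result as printed — all internal work keeps full precision through every step; every reported result receives exactly one rounding. All derived quantities are carried starting from the weights for 1000 lb of glass in full precision (yield, LOI, the totals, the six compositions, glass mass) precisely as stated by the question or the answer.
Target masses of each oxide per 1000 lb glass melt:
  B2O3: 4.627% × 1000 = 46.27 lb
  Li2O: 4.649% × 1000 = 46.49 lb
  SiO2: 48.40% × 1000 = 484.0 lb
  Al2O3: 18.64% × 1000 = 186.4 lb
  TiO2: 15.08% × 1000 = 150.8 lb
  CaO: 8.617% × 1000 = 86.17 lb
Verifying the oxide balance applying the batch weights above, at the basis given (target by target, the sums agree exact up to rounding of places):
  B2O3: 115.5·0.4006 = 46.27 lb (target 46.27 lb)
  Li2O: 46.12·0.4029 + 618.8·0.04510 = 46.49 lb (target 46.49 lb)
  SiO2: 618.8·0.7821 = 484.0 lb (target 484.0 lb)
  Al2O3: 131.3·0.6529 + 618.8·0.1627 = 186.4 lb (target 186.4 lb)
  TiO2: 152.3·0.9899 = 150.8 lb (target 150.8 lb)
  CaO: 115.5·0.2682 + 99.30·0.5558 = 86.17 lb (target 86.17 lb)
Consistency of the glass mass: net batch after ignition = 1000 lb (the Σ of target masses is 1000 lb; with the basis standing at 1000 lb — rounding explains the deltas).
Batch grand total — Σ batch = 1163 lb; loss to ignition Σ batch·LOI = 163.3 lb; glass ÷ batch gives a yield of 85.97%.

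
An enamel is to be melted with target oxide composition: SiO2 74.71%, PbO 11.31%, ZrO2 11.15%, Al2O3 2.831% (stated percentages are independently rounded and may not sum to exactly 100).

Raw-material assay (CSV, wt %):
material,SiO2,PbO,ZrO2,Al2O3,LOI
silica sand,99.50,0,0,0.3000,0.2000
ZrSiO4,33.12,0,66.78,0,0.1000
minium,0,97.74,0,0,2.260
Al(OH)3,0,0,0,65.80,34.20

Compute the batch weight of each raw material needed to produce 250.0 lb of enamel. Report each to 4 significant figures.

Working values are displayed, with 4-significant-figure rounding, in the printout. All internal work carries full float precision at all times. Exactly one rounding goes into every reported number; the derived quantities are rebuilt from the weighed amounts at 250.0 lb of glass in full float precision (totals, four oxide percentages, net glass mass, ignition loss, the yield) exactly as shown in the question or the answer.
The oxide mass targets at 250.0 lb enamel:
  SiO2: 74.71% × 250.0 = 186.8 lb
  PbO: 11.31% × 250.0 = 28.28 lb
  ZrO2: 11.15% × 250.0 = 27.88 lb
  Al2O3: 2.831% × 250.0 = 7.078 lb
Per-oxide balance check using the reported weights, on the stated basis (sum by sum, the targets are met net of answer rounding effects):
  SiO2: 173.8·0.9950 + 41.74·0.3312 = 186.8 lb (target 186.8 lb)
  PbO: 28.93·0.9774 = 28.28 lb (target 28.28 lb)
  ZrO2: 41.74·0.6678 = 27.87 lb (target 27.88 lb)
  Al2O3: 173.8·0.003000 + 9.964·0.6580 = 7.078 lb (target 7.078 lb)
Glass-mass bookkeeping: total charge less LOI = 250.0 lb (summing oxide targets gives 250.0 lb; the stated basis being 250.0 lb — rounding explains the deltas).
Adding the batch up: Σ batch = 254.4 lb; LOI loss = Σ batch·LOI = 4.451 lb; glass ÷ batch gives a yield of 98.25%.

Batch per 250.0 lb enamel:
  silica sand: 173.8 lb
  ZrSiO4: 41.74 lb
  minium: 28.93 lb
  Al(OH)3: 9.964 lb
Total batch = 254.4 lb; LOI loss = 4.451 lb; yield = 98.25%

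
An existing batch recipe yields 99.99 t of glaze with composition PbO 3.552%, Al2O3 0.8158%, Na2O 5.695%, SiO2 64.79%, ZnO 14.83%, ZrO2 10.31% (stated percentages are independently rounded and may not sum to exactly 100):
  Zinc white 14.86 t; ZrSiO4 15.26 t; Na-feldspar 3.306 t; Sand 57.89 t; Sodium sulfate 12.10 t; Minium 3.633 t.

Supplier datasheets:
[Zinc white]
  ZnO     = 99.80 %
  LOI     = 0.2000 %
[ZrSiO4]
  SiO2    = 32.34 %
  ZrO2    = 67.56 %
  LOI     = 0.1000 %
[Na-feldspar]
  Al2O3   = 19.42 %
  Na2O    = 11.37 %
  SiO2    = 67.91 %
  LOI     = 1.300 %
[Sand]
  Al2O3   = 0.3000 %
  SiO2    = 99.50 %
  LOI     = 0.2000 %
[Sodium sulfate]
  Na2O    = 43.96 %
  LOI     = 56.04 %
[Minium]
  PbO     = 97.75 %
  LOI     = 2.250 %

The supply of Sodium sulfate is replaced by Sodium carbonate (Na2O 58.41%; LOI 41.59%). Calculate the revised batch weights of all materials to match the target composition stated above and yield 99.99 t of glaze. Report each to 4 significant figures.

Working values are displayed with 4-significant-digit rounding within the worked lines. All arithmetic keeps exact precision at all times — every reported figure sees exactly one rounding — all derived quantities (six oxide percentages, the totals, LOI, the yield, net glass mass) are re-derived starting from the weights per 99.99 t of glass in exact precision, exactly as shown in either problem or answer.
Per-oxide target masses for 99.99 t glaze:
  PbO: 3.552% × 99.99 = 3.552 t
  Al2O3: 0.8158% × 99.99 = 0.8157 t
  Na2O: 5.695% × 99.99 = 5.694 t
  SiO2: 64.79% × 99.99 = 64.78 t
  ZnO: 14.83% × 99.99 = 14.83 t
  ZrO2: 10.31% × 99.99 = 10.31 t
Checking each oxide sum per the reported batch figures, on the stated basis (delivered sums recover each target exact up to rounding of places):
  PbO: 3.633·0.9775 = 3.551 t (target 3.552 t)
  Al2O3: 3.306·0.1942 + 57.89·0.003000 = 0.8157 t (target 0.8157 t)
  Na2O: 3.306·0.1137 + 9.106·0.5841 = 5.695 t (target 5.694 t)
  SiO2: 15.26·0.3234 + 3.306·0.6791 + 57.89·0.9950 = 64.78 t (target 64.78 t)
  ZnO: 14.86·0.9980 = 14.83 t (target 14.83 t)
  ZrO2: 15.26·0.6756 = 10.31 t (target 10.31 t)
Glass-mass bookkeeping: whole batch net of LOI = 99.98 t (summing oxide targets gives 99.98 t; the stated basis being 99.99 t — a pure rounding effect).
Batch total: Σ batch = 104.1 t; the LOI term Σ batch·LOI equals 4.073 t; glass ÷ batch gives a yield of 96.09%.

Revised batch per 99.99 t glaze:
  Zinc white: 14.86 t
  ZrSiO4: 15.26 t
  Na-feldspar: 3.306 t
  Sand: 57.89 t
  Sodium carbonate: 9.106 t
  Minium: 3.633 t
Total batch = 104.1 t; LOI loss = 4.073 t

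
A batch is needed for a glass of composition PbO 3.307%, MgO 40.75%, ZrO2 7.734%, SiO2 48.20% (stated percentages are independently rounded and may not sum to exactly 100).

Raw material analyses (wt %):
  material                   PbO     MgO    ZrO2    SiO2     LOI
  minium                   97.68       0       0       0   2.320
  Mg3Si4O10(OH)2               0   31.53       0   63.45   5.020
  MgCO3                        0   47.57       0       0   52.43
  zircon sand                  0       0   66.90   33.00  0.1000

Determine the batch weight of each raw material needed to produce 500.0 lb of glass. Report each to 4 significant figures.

Intermediates appear rounded off to 4 significant figures across the worked steps — each numeric step maintains exact precision through every step. Each reported value takes just one rounding. All derived quantities are recomputed at full precision (four oxide percentages, the totals, LOI, glass mass, the yield) starting from the weights on 500.0 lb of glass, exactly as shown in either problem or answer.
Oxide-by-oxide targets in 500.0 lb glass:
  PbO: 3.307% × 500.0 = 16.54 lb
  MgO: 40.75% × 500.0 = 203.8 lb
  ZrO2: 7.734% × 500.0 = 38.67 lb
  SiO2: 48.20% × 500.0 = 241.0 lb
Balance tally, oxide-wise, from the weights as reported, for the quoted basis mass (each sum matches its target mass exact up to rounding of places):
  PbO: 16.93·0.9768 = 16.54 lb (target 16.54 lb)
  MgO: 349.8·0.3153 + 196.5·0.4757 = 203.8 lb (target 203.8 lb)
  ZrO2: 57.80·0.6690 = 38.67 lb (target 38.67 lb)
  SiO2: 349.8·0.6345 + 57.80·0.3300 = 241.0 lb (target 241.0 lb)
Mass balance on the glass: batch Σ − ignition loss = 500.0 lb (the Σ of target masses is 500.0 lb; against the stated basis, 500.0 lb — differing by rounding only).
Total batch = Σ batch = 621.0 lb; LOI removed, Σ of batch·LOI: 121.0 lb; yield = glass ÷ total batch = 80.51%.

Batch per 500.0 lb glass:
  minium: 16.93 lb
  Mg3Si4O10(OH)2: 349.8 lb
  MgCO3: 196.5 lb
  zircon sand: 57.80 lb
Total batch = 621.0 lb; LOI loss = 121.0 lb; yield = 80.51%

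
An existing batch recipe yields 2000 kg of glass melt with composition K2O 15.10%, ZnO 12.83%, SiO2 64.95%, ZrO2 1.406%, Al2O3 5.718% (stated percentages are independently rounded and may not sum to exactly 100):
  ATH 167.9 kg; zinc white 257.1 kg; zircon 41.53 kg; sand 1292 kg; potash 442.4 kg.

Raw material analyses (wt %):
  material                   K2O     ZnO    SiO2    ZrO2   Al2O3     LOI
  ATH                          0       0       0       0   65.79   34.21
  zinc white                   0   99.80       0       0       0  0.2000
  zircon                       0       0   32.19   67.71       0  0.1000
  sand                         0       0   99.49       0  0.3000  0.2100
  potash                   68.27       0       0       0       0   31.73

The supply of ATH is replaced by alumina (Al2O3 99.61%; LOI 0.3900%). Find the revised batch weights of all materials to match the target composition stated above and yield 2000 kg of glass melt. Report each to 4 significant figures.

The working math keeps full float precision at each step; values along the way are printed, rounded to four significant figures, between the steps. Each reported figure sees exactly one rounding; all derived quantities (the five compositions, yield, glass mass, the totals, ignition loss) are carried at full precision starting from the weights for 2000 kg of glass, as written in problem or answer.
Oxide-by-oxide targets in 2000 kg glass melt:
  K2O: 15.10% × 2000 = 302.0 kg
  ZnO: 12.83% × 2000 = 256.6 kg
  SiO2: 64.95% × 2000 = 1299 kg
  ZrO2: 1.406% × 2000 = 28.12 kg
  Al2O3: 5.718% × 2000 = 114.4 kg
Per-oxide balance check applying the batch weights above, against the basis in use (delivered sums recover each target once rounding is allowed for):
  K2O: 442.4·0.6827 = 302.0 kg (target 302.0 kg)
  ZnO: 257.1·0.9980 = 256.6 kg (target 256.6 kg)
  SiO2: 41.53·0.3219 + 1292·0.9949 = 1299 kg (target 1299 kg)
  ZrO2: 41.53·0.6771 = 28.12 kg (target 28.12 kg)
  Al2O3: 110.9·0.9961 + 1292·0.003000 = 114.3 kg (target 114.4 kg)
Mass balance on the glass: total charge less LOI = 2000 kg (the targets, summed, come to 2000 kg; stated basis 2000 kg — any gap is answer rounding).
Batch grand total — Σ batch = 2144 kg; the LOI term Σ batch·LOI equals 144.1 kg; yield: glass divided by total = 93.28%.

Revised batch per 2000 kg glass melt:
  alumina: 110.9 kg
  zinc white: 257.1 kg
  zircon: 41.53 kg
  sand: 1292 kg
  potash: 442.4 kg
Total batch = 2144 kg; LOI loss = 144.1 kg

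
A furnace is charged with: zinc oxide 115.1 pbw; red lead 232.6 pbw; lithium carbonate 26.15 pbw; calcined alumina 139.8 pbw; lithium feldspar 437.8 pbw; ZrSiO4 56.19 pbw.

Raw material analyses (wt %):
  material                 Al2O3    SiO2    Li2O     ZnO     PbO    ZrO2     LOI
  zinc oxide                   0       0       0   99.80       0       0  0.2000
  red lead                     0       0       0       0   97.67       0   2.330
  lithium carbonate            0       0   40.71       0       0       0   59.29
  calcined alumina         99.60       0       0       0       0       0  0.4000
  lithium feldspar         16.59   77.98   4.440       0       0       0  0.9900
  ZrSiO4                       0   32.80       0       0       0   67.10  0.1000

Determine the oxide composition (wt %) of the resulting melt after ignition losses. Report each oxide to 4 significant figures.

Each numeric step keeps full precision through every step — values along the way appear rounded to 4 significant digits as written; exactly one rounding lands on every reported result; the derived quantities are computed using the weight values for 981.5 pbw of glass at full precision (yield, the six compositions, ignition loss, the totals, glass mass) precisely as stated by either problem or answer.
Delivered oxide masses:
  Al2O3: 139.8·0.9960 + 437.8·0.1659 = 211.9 pbw
  SiO2: 437.8·0.7798 + 56.19·0.3280 = 359.8 pbw
  Li2O: 26.15·0.4071 + 437.8·0.04440 = 30.08 pbw
  ZnO: 115.1·0.9980 = 114.9 pbw
  PbO: 232.6·0.9767 = 227.2 pbw
  ZrO2: 56.19·0.6710 = 37.70 pbw
LOI: 115.1·0.002000 + 232.6·0.02330 + 26.15·0.5929 + 139.8·0.004000 + 437.8·0.009900 + 56.19·0.001000 = 26.10 pbw
The glass mass, total less LOI, = 1008 − 26.10 = 981.5 pbw (= the summed oxide contributions)
percent by weight: oxide/glass ×100

Glass mass = 981.5 pbw (batch 1008 − LOI 26.10).
Composition: Al2O3 21.59%, SiO2 36.66%, Li2O 3.065%, ZnO 11.70%, PbO 23.15%, ZrO2 3.841%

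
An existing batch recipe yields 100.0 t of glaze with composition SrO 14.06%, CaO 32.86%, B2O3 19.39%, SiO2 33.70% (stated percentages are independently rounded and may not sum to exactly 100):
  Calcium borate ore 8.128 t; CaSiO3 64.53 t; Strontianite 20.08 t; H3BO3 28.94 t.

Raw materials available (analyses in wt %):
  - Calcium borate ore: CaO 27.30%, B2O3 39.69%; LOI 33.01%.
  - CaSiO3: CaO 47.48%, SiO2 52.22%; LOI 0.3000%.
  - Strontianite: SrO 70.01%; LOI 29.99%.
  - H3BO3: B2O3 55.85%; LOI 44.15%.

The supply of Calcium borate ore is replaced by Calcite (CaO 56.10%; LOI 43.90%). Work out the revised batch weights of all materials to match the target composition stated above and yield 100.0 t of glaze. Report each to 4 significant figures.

Intermediates are displayed rounded to 4 significant figures when written out. The whole derivation holds full float precision in every operation — exactly one rounding is applied to every reported figure — derived quantities, including net glass mass, the totals, the yield, the four compositions, LOI, are recomputed from the batch weights at 100.0 t of glass at exact precision as written in question or answer.
Target masses of each oxide per 100.0 t glaze:
  SrO: 14.06% × 100.0 = 14.06 t
  CaO: 32.86% × 100.0 = 32.86 t
  B2O3: 19.39% × 100.0 = 19.39 t
  SiO2: 33.70% × 100.0 = 33.70 t
Per-oxide balance check on the weights just shown, for the quoted basis mass (target by target, the sums agree modulo rounding of the values):
  SrO: 20.08·0.7001 = 14.06 t (target 14.06 t)
  CaO: 3.955·0.5610 + 64.53·0.4748 = 32.86 t (target 32.86 t)
  B2O3: 34.72·0.5585 = 19.39 t (target 19.39 t)
  SiO2: 64.53·0.5222 = 33.70 t (target 33.70 t)
Glass-mass bookkeeping: whole batch net of LOI = 100.0 t (the Σ of target masses is 100.0 t; the stated basis being 100.0 t — deltas are rounding alone).
Adding the batch up: Σ batch = 123.3 t; LOI removed, Σ of batch·LOI: 23.28 t; yield = glass ÷ total batch = 81.12%.

Revised batch per 100.0 t glaze:
  Calcite: 3.955 t
  CaSiO3: 64.53 t
  Strontianite: 20.08 t
  H3BO3: 34.72 t
Total batch = 123.3 t; LOI loss = 23.28 t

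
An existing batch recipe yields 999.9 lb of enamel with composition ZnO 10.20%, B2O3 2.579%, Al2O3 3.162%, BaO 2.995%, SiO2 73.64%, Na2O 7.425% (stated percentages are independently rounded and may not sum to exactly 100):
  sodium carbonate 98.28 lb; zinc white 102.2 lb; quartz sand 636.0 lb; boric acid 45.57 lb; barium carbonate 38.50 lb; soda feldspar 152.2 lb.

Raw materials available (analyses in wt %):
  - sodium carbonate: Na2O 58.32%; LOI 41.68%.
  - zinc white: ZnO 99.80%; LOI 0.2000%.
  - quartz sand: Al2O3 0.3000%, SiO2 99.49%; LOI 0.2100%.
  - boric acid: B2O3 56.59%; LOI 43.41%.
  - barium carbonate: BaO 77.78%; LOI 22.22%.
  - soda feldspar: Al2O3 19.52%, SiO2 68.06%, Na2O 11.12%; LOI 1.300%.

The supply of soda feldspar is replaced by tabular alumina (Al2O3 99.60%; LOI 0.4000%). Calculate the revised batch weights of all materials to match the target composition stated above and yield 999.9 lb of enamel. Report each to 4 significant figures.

Revised batch per 999.9 lb enamel:
  sodium carbonate: 127.3 lb
  zinc white: 102.2 lb
  quartz sand: 740.1 lb
  boric acid: 45.57 lb
  barium carbonate: 38.50 lb
  tabular alumina: 29.51 lb
Total batch = 1083 lb; LOI loss = 83.27 lb

Mid-chain values are displayed, rounded to four significant figures, as written; all arithmetic holds exact precision through every step; each reported figure takes a single rounding — all derived quantities are re-derived in exact precision (LOI, net glass mass, the six compositions, totals, the yield) starting from the weights on 999.9 lb of glass, precisely as stated by the problem or answer text.
Target masses of each oxide per 999.9 lb enamel:
  ZnO: 10.20% × 999.9 = 102.0 lb
  B2O3: 2.579% × 999.9 = 25.79 lb
  Al2O3: 3.162% × 999.9 = 31.62 lb
  BaO: 2.995% × 999.9 = 29.95 lb
  SiO2: 73.64% × 999.9 = 736.3 lb
  Na2O: 7.425% × 999.9 = 74.24 lb
Oxide-by-oxide audit with the batch weights as given, under the basis named above (every target is met by its sum modulo rounding of the values):
  ZnO: 102.2·0.9980 = 102.0 lb (target 102.0 lb)
  B2O3: 45.57·0.5659 = 25.79 lb (target 25.79 lb)
  Al2O3: 740.1·0.003000 + 29.51·0.9960 = 31.61 lb (target 31.62 lb)
  BaO: 38.50·0.7778 = 29.95 lb (target 29.95 lb)
  SiO2: 740.1·0.9949 = 736.3 lb (target 736.3 lb)
  Na2O: 127.3·0.5832 = 74.24 lb (target 74.24 lb)
Glass mass check: total batch − LOI = 999.9 lb (summing oxide targets gives 999.9 lb; versus the stated basis of 999.9 lb — deltas are rounding alone).
Batch total: Σ batch = 1083 lb; ignition loss, Σ(batch × LOI) = 83.27 lb; glass ÷ batch gives a yield of 92.31%.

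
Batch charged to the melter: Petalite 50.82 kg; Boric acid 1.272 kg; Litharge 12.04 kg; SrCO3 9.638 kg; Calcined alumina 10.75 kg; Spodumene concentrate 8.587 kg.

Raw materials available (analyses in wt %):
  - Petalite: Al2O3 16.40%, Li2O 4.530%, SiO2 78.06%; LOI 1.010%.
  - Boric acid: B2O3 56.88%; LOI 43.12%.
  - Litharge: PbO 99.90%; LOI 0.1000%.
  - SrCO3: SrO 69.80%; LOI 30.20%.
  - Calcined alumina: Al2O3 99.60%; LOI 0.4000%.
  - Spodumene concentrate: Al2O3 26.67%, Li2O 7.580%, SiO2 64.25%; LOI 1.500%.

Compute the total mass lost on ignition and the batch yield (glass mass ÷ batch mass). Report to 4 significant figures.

LOI loss = 4.156 kg; glass = 88.95 kg; yield = 95.54%

Full precision is carried at all times — values along the way are displayed rounded to 4 significant digits at each printed step; each reported value takes exactly one rounding; all derived quantities (the six compositions, yield, net glass mass, totals, ignition loss) are recomputed at full precision from the weighed amounts for 88.95 kg of glass as set out in question or answer.
Material-by-material LOI:
  Petalite: 50.82 × 0.01010 = 0.5133 kg
  Boric acid: 1.272 × 0.4312 = 0.5485 kg
  Litharge: 12.04 × 0.001000 = 0.01204 kg
  SrCO3: 9.638 × 0.3020 = 2.911 kg
  Calcined alumina: 10.75 × 0.004000 = 0.04300 kg
  Spodumene concentrate: 8.587 × 0.01500 = 0.1288 kg
Total LOI = 4.156 kg
Glass = batch − LOI = 93.11 − 4.156 = 88.95 kg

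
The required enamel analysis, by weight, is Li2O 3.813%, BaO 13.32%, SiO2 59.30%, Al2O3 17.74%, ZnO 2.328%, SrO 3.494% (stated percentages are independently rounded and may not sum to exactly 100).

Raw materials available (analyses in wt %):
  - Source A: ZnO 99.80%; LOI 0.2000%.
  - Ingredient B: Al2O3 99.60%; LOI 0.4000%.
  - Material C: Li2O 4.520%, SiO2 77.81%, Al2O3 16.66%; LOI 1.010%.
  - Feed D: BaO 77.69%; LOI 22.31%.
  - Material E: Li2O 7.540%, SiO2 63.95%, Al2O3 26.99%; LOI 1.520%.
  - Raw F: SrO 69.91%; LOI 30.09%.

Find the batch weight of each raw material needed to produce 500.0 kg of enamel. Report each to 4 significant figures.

Batch per 500.0 kg enamel:
  Source A: 11.66 kg
  Ingredient B: 18.89 kg
  Material C: 341.5 kg
  Feed D: 85.73 kg
  Material E: 48.14 kg
  Raw F: 24.99 kg
Total batch = 530.9 kg; LOI loss = 30.93 kg; yield = 94.17%

Exact precision is maintained through the solve. Values along the way are printed rounded to four significant digits as written. Every reported figure is rounded once only — the derived quantities, which include totals, six oxide percentages, glass mass, the yield, LOI, are computed in full float precision, as they appear in question or answer, from the batch weights on 500.0 kg of glass.
The oxide mass targets at 500.0 kg enamel:
  Li2O: 3.813% × 500.0 = 19.07 kg
  BaO: 13.32% × 500.0 = 66.60 kg
  SiO2: 59.30% × 500.0 = 296.5 kg
  Al2O3: 17.74% × 500.0 = 88.70 kg
  ZnO: 2.328% × 500.0 = 11.64 kg
  SrO: 3.494% × 500.0 = 17.47 kg
Sums-versus-targets review given the weights on record, at the basis given (sums match the target masses once rounding is allowed for):
  Li2O: 341.5·0.04520 + 48.14·0.07540 = 19.07 kg (target 19.07 kg)
  BaO: 85.73·0.7769 = 66.60 kg (target 66.60 kg)
  SiO2: 341.5·0.7781 + 48.14·0.6395 = 296.5 kg (target 296.5 kg)
  Al2O3: 18.89·0.9960 + 341.5·0.1666 + 48.14·0.2699 = 88.70 kg (target 88.70 kg)
  ZnO: 11.66·0.9980 = 11.64 kg (target 11.64 kg)
  SrO: 24.99·0.6991 = 17.47 kg (target 17.47 kg)
Auditing the glass mass value: whole batch net of LOI = 500.0 kg (the Σ of target masses is 500.0 kg; versus the stated basis of 500.0 kg — rounding explains the deltas).
Adding the batch up: Σ batch = 530.9 kg; loss to ignition Σ batch·LOI = 30.93 kg; yield, glass over the total, = 94.17%.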